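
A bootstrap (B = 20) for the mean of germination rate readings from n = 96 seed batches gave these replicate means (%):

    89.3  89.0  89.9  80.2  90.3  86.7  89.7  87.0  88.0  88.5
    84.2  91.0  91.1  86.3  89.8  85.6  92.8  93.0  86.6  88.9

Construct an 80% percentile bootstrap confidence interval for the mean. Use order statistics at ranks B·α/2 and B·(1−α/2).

Sorted replicates: 80.2, 84.2, 85.6, 86.3, 86.6, 86.7, 87.0, 88.0, 88.5, 88.9, 89.0, 89.3, 89.7, 89.8, 89.9, 90.3, 91.0, 91.1, 92.8, 93.0
α = 0.20; lower rank = 20 × 0.100 = 2; upper rank = 20 × 0.900 = 18.
The 2nd smallest replicate is 84.2; the 18th is 91.1.

(84.2, 91.1)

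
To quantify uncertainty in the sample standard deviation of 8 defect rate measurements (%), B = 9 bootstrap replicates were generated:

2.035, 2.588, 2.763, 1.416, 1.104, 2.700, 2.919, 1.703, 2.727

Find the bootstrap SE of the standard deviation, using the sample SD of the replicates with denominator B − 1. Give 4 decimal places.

Bootstrap SE is the standard deviation of the 9 replicate standard deviations.
Mean of replicates: (2.035 + 2.588 + 2.763 + 1.416 + 1.104 + 2.700 + 2.919 + 1.703 + 2.727) / 9 = 19.95500 / 9 = 2.21722
Sum of squared deviations: (−0.18222)² + (+0.37078)² + (+0.54578)² + (−0.80122)² + (−1.11322)² + (+0.48278)² + (+0.70178)² + (−0.51422)² + (+0.50978)² = 3.59964
Variance = 3.59964 / 8 = 0.44995
SE* = √0.44995

SE* = 0.6708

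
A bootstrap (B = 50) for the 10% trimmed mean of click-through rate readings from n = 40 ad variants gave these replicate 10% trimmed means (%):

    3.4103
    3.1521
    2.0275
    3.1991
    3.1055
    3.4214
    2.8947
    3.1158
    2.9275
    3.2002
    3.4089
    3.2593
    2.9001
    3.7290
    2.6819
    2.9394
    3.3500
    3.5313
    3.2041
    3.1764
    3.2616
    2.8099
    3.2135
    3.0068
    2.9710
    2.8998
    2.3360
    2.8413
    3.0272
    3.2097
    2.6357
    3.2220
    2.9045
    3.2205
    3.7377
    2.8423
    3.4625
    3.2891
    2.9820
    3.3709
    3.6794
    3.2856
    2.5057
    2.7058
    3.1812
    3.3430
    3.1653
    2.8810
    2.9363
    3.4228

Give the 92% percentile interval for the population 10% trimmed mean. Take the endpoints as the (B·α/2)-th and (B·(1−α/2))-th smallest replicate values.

Sorted replicates: 2.0275, 2.3360, 2.5057, 2.6357, 2.6819, 2.7058, 2.8099, 2.8413, 2.8423, 2.8810, 2.8947, 2.8998, 2.9001, 2.9045, 2.9275, 2.9363, 2.9394, 2.9710, 2.9820, 3.0068, 3.0272, 3.1055, 3.1158, 3.1521, 3.1653, 3.1764, 3.1812, 3.1991, 3.2002, 3.2041, 3.2097, 3.2135, 3.2205, 3.2220, 3.2593, 3.2616, 3.2856, 3.2891, 3.3430, 3.3500, 3.3709, 3.4089, 3.4103, 3.4214, 3.4228, 3.4625, 3.5313, 3.6794, 3.7290, 3.7377
α = 0.08; lower rank = 50 × 0.040 = 2; upper rank = 50 × 0.960 = 48.
The 2nd smallest replicate is 2.3360; the 48th is 3.6794.

(2.3360, 3.6794)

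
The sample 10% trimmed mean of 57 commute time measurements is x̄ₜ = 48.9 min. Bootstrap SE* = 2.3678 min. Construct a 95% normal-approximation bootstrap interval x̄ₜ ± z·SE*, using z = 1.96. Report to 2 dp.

Margin = 1.96 × 2.3678 = 4.641
Interval: 48.9 ± 4.641

(44.26, 53.54)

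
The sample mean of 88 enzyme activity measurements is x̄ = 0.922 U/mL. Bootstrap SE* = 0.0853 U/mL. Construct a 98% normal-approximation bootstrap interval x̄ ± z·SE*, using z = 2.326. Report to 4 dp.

Margin = 2.326 × 0.0853 = 0.19841
Interval: 0.922 ± 0.19841

(0.7236, 1.1204)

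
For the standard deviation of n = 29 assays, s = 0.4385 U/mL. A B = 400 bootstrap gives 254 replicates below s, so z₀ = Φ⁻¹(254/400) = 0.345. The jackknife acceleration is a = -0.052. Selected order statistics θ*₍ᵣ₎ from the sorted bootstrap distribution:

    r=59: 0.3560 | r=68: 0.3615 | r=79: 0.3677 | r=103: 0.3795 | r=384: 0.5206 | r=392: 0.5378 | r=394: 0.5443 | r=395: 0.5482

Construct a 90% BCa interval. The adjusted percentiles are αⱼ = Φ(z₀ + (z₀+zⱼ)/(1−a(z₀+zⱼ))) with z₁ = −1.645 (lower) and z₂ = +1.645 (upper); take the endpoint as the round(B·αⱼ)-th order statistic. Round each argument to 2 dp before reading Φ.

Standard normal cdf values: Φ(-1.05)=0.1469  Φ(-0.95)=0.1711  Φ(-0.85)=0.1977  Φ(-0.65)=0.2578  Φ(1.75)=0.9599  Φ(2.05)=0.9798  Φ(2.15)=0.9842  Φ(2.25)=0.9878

(0.3560, 0.5443)

Lower: z₀ + z₁ = 0.345 + (-1.645) = -1.300; 1 − a(z₀+z₁) = 1 − (-0.052)(-1.300) = 0.9324; argument = 0.345 + (-1.300)/0.9324 = -1.0493 → -1.05.
α₁ = Φ(-1.05) = 0.1469; rank = round(400 × 0.1469) = 59; θ*₍59₎ = 0.3560.
Upper: z₀ + z₂ = 1.990; 1 − a(z₀+z₂) = 1.1035; argument = 2.1484 → 2.15; α₂ = 0.9842; rank = 394; θ*₍394₎ = 0.5443.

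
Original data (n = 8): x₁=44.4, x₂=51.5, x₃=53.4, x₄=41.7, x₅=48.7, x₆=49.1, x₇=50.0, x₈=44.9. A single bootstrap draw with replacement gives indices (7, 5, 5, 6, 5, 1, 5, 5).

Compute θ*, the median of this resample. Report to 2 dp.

Resample values: 50.0, 48.7, 48.7, 49.1, 48.7, 44.4, 48.7, 48.7.
Sorted: 44.4, 48.7, 48.7, 48.7, 48.7, 48.7, 49.1, 50.0
Median = average of the two middle values = 48.70

θ* = 48.70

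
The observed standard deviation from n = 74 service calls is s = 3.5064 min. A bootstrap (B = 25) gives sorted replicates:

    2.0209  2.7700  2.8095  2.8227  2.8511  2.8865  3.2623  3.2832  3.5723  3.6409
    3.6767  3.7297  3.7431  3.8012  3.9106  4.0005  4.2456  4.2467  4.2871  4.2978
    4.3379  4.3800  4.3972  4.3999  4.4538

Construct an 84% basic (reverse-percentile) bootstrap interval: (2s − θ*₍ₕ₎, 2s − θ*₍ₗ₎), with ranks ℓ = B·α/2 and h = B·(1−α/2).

(2.6156, 4.2428)

Percentile endpoints at ranks 2 and 23: θ*₍2₎ = 2.7700, θ*₍23₎ = 4.3972.
Basic interval reflects these around s:
  lower = 2 × 3.5064 − 4.3972 = 2.6156
  upper = 2 × 3.5064 − 2.7700 = 4.2428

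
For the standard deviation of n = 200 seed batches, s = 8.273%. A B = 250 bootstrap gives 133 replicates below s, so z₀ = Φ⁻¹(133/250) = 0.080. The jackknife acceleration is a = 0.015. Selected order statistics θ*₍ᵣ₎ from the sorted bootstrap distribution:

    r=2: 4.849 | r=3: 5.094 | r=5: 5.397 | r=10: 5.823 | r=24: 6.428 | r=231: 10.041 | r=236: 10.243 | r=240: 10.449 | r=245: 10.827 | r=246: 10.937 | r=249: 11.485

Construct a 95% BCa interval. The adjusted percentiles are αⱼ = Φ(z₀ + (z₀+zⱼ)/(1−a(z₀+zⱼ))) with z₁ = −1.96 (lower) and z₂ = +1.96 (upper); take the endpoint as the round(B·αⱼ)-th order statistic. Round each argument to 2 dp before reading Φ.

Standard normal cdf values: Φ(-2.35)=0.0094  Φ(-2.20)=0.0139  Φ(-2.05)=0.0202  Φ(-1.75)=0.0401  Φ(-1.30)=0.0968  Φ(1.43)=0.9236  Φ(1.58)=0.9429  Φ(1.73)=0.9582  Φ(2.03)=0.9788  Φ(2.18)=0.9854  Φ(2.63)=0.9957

(5.823, 10.937)

Lower: z₀ + z₁ = 0.080 + (-1.960) = -1.880; 1 − a(z₀+z₁) = 1 − (0.015)(-1.880) = 1.0282; argument = 0.080 + (-1.880)/1.0282 = -1.7484 → -1.75.
α₁ = Φ(-1.75) = 0.0401; rank = round(250 × 0.0401) = 10; θ*₍10₎ = 5.823.
Upper: z₀ + z₂ = 2.040; 1 − a(z₀+z₂) = 0.9694; argument = 2.1844 → 2.18; α₂ = 0.9854; rank = 246; θ*₍246₎ = 10.937.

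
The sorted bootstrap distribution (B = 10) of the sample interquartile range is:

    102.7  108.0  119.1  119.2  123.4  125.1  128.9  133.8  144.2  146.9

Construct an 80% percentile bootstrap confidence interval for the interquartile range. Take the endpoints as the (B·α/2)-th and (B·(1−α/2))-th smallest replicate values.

α = 0.20; lower rank = 10 × 0.100 = 1; upper rank = 10 × 0.900 = 9.
The 1st smallest replicate is 102.7; the 9th is 144.2.

(102.7, 144.2)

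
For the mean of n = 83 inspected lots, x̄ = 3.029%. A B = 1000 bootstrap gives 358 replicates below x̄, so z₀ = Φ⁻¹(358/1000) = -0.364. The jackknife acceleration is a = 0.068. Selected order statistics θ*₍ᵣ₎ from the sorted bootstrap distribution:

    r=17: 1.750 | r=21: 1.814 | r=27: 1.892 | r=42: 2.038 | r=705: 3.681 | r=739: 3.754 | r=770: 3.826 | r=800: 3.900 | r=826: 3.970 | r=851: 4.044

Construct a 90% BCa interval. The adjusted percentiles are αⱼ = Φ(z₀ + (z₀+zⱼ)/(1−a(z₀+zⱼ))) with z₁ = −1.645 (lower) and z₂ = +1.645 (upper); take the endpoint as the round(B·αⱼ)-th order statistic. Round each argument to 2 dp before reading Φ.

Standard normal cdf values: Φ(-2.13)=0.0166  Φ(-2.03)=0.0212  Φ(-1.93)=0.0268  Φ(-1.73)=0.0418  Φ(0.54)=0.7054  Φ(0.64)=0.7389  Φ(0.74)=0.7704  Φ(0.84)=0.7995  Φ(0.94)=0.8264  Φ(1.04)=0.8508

(1.750, 4.044)

Lower: z₀ + z₁ = -0.364 + (-1.645) = -2.009; 1 − a(z₀+z₁) = 1 − (0.068)(-2.009) = 1.1366; argument = -0.364 + (-2.009)/1.1366 = -2.1315 → -2.13.
α₁ = Φ(-2.13) = 0.0166; rank = round(1000 × 0.0166) = 17; θ*₍17₎ = 1.750.
Upper: z₀ + z₂ = 1.281; 1 − a(z₀+z₂) = 0.9129; argument = 1.0392 → 1.04; α₂ = 0.8508; rank = 851; θ*₍851₎ = 4.044.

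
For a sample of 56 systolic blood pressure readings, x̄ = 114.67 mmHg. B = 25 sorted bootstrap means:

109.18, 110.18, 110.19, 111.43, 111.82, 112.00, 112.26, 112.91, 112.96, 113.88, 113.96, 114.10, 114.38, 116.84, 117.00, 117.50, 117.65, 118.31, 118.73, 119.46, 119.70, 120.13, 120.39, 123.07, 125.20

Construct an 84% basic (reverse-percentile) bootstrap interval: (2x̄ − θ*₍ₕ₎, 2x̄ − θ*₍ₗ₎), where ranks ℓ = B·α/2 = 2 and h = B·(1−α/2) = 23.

Percentile endpoints at ranks 2 and 23: θ*₍2₎ = 110.18, θ*₍23₎ = 120.39.
Basic interval reflects these around x̄:
  lower = 2 × 114.67 − 120.39 = 108.95
  upper = 2 × 114.67 − 110.18 = 119.16

(108.95, 119.16)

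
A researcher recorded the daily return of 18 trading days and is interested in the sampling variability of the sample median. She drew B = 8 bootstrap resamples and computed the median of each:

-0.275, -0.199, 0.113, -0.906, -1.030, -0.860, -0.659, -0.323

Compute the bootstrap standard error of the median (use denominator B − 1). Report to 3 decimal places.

Bootstrap SE is the standard deviation of the 8 replicate medians.
Mean of replicates: ((-0.275) + (-0.199) + 0.113 + (-0.906) + (-1.030) + (-0.860) + (-0.659) + (-0.323)) / 8 = -4.1390 / 8 = -0.5174
Sum of squared deviations: (+0.2424)² + (+0.3184)² + (+0.6304)² + (−0.3886)² + (−0.5126)² + (−0.3426)² + (−0.1416)² + (+0.1944)² = 1.1465
Variance = 1.1465 / 7 = 0.1638
SE* = √0.1638

SE* = 0.405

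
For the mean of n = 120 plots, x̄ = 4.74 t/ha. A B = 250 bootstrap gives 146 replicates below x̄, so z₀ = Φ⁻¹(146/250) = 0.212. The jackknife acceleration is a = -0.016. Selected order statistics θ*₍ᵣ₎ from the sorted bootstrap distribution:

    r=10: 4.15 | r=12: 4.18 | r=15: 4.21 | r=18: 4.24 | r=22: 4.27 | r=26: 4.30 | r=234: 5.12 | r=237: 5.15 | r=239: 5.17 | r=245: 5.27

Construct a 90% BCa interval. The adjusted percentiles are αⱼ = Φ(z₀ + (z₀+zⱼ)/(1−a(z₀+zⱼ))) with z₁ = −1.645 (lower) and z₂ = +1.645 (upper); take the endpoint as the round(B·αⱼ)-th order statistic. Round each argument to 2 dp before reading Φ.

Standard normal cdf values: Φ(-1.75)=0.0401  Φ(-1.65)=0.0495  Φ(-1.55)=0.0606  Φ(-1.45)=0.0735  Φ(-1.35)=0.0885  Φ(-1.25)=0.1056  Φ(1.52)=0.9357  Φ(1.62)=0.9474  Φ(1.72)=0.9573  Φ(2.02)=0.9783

(4.30, 5.27)

Lower: z₀ + z₁ = 0.212 + (-1.645) = -1.433; 1 − a(z₀+z₁) = 1 − (-0.016)(-1.433) = 0.9771; argument = 0.212 + (-1.433)/0.9771 = -1.2546 → -1.25.
α₁ = Φ(-1.25) = 0.1056; rank = round(250 × 0.1056) = 26; θ*₍26₎ = 4.30.
Upper: z₀ + z₂ = 1.857; 1 − a(z₀+z₂) = 1.0297; argument = 2.0154 → 2.02; α₂ = 0.9783; rank = 245; θ*₍245₎ = 5.27.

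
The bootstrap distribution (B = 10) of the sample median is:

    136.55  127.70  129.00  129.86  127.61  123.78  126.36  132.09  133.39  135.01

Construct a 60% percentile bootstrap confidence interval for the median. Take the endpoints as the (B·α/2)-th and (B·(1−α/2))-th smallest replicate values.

(126.36, 133.39)

Sorted replicates: 123.78, 126.36, 127.61, 127.70, 129.00, 129.86, 132.09, 133.39, 135.01, 136.55
α = 0.40; lower rank = 10 × 0.200 = 2; upper rank = 10 × 0.800 = 8.
The 2nd smallest replicate is 126.36; the 8th is 133.39.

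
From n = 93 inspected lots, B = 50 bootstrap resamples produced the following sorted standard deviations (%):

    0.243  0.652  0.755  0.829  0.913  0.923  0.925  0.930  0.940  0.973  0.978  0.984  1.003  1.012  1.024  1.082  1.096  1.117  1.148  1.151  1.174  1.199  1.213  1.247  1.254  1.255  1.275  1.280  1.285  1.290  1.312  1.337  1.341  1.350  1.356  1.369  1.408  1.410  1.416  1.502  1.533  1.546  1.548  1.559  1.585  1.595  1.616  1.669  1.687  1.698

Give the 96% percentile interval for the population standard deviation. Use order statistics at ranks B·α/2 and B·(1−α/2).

(0.243, 1.687)

α = 0.04; lower rank = 50 × 0.020 = 1; upper rank = 50 × 0.980 = 49.
The 1st smallest replicate is 0.243; the 49th is 1.687.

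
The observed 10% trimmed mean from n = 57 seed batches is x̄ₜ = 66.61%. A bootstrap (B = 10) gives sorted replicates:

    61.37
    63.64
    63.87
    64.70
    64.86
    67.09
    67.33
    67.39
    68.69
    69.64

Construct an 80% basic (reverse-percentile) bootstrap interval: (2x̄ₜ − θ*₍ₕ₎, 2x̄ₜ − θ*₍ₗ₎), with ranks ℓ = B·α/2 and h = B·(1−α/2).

Percentile endpoints at ranks 1 and 9: θ*₍1₎ = 61.37, θ*₍9₎ = 68.69.
Basic interval reflects these around x̄ₜ:
  lower = 2 × 66.61 − 68.69 = 64.53
  upper = 2 × 66.61 − 61.37 = 71.85

(64.53, 71.85)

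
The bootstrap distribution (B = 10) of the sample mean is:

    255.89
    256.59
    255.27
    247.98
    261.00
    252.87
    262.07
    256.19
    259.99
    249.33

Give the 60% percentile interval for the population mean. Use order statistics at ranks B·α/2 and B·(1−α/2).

Sorted replicates: 247.98, 249.33, 252.87, 255.27, 255.89, 256.19, 256.59, 259.99, 261.00, 262.07
α = 0.40; lower rank = 10 × 0.200 = 2; upper rank = 10 × 0.800 = 8.
The 2nd smallest replicate is 249.33; the 8th is 259.99.

(249.33, 259.99)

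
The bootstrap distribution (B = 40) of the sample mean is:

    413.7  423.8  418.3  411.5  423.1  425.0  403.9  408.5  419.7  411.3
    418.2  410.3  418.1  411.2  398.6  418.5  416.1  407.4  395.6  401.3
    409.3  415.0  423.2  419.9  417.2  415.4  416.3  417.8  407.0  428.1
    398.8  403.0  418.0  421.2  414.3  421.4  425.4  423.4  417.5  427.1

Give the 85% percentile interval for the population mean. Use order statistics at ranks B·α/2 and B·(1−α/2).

(398.8, 425.0)

Sorted replicates: 395.6, 398.6, 398.8, 401.3, 403.0, 403.9, 407.0, 407.4, 408.5, 409.3, 410.3, 411.2, 411.3, 411.5, 413.7, 414.3, 415.0, 415.4, 416.1, 416.3, 417.2, 417.5, 417.8, 418.0, 418.1, 418.2, 418.3, 418.5, 419.7, 419.9, 421.2, 421.4, 423.1, 423.2, 423.4, 423.8, 425.0, 425.4, 427.1, 428.1
α = 0.15; lower rank = 40 × 0.075 = 3; upper rank = 40 × 0.925 = 37.
The 3rd smallest replicate is 398.8; the 37th is 425.0.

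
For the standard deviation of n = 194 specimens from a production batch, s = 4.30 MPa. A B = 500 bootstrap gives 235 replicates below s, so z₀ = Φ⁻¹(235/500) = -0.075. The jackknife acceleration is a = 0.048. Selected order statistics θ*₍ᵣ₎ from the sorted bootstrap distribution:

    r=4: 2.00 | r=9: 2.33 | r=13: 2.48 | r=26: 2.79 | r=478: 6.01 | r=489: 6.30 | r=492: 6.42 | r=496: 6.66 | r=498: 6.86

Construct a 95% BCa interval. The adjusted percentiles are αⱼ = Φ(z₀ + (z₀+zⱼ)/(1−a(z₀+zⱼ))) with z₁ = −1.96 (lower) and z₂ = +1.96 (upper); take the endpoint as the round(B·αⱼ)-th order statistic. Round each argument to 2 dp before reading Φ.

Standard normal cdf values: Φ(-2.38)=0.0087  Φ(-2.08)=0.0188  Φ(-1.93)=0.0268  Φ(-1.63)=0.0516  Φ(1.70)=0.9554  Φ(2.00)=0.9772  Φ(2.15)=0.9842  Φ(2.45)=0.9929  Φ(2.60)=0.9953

(2.48, 6.30)

Lower: z₀ + z₁ = -0.075 + (-1.960) = -2.035; 1 − a(z₀+z₁) = 1 − (0.048)(-2.035) = 1.0977; argument = -0.075 + (-2.035)/1.0977 = -1.9289 → -1.93.
α₁ = Φ(-1.93) = 0.0268; rank = round(500 × 0.0268) = 13; θ*₍13₎ = 2.48.
Upper: z₀ + z₂ = 1.885; 1 − a(z₀+z₂) = 0.9095; argument = 1.9975 → 2.00; α₂ = 0.9772; rank = 489; θ*₍489₎ = 6.30.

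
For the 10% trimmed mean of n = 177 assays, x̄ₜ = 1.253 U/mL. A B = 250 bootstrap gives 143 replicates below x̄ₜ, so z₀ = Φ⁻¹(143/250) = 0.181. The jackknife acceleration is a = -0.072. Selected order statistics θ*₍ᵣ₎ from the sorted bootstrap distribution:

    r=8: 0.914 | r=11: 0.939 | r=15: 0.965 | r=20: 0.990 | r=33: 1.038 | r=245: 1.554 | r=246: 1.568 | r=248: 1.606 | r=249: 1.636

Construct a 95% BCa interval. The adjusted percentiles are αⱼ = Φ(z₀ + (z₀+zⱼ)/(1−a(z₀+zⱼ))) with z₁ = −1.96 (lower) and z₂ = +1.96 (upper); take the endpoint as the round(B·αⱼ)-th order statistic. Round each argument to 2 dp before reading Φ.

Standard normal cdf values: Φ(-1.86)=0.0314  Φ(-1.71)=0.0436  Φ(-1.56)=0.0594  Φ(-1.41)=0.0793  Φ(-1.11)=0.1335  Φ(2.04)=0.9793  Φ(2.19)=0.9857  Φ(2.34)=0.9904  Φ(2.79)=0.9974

(0.914, 1.554)

Lower: z₀ + z₁ = 0.181 + (-1.960) = -1.779; 1 − a(z₀+z₁) = 1 − (-0.072)(-1.779) = 0.8719; argument = 0.181 + (-1.779)/0.8719 = -1.8593 → -1.86.
α₁ = Φ(-1.86) = 0.0314; rank = round(250 × 0.0314) = 8; θ*₍8₎ = 0.914.
Upper: z₀ + z₂ = 2.141; 1 − a(z₀+z₂) = 1.1542; argument = 2.0360 → 2.04; α₂ = 0.9793; rank = 245; θ*₍245₎ = 1.554.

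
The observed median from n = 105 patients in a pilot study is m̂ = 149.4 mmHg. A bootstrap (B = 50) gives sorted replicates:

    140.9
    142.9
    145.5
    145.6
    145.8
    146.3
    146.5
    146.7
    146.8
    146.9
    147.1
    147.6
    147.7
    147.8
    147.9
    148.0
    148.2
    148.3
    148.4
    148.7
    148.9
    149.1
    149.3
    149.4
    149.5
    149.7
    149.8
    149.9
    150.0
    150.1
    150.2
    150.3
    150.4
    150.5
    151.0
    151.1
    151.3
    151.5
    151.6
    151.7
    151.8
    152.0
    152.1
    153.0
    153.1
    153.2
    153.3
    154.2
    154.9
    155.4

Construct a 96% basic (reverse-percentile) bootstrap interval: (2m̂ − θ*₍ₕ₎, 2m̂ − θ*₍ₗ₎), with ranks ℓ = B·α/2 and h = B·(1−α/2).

Percentile endpoints at ranks 1 and 49: θ*₍1₎ = 140.9, θ*₍49₎ = 154.9.
Basic interval reflects these around m̂:
  lower = 2 × 149.4 − 154.9 = 143.9
  upper = 2 × 149.4 − 140.9 = 157.9

(143.9, 157.9)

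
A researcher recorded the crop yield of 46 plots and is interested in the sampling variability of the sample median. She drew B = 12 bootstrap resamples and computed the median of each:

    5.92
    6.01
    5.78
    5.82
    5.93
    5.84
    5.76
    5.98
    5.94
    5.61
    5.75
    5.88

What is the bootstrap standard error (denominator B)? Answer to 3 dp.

Bootstrap SE is the standard deviation of the 12 replicate medians.
Mean of replicates: (5.92 + 6.01 + 5.78 + 5.82 + 5.93 + 5.84 + 5.76 + 5.98 + 5.94 + 5.61 + 5.75 + 5.88) / 12 = 70.2200 / 12 = 5.8517
Sum of squared deviations: (+0.0683)² + (+0.1583)² + (−0.0717)² + (−0.0317)² + (+0.0783)² + (−0.0117)² + (−0.0917)² + (+0.1283)² + (+0.0883)² + (−0.2417)² + (−0.1017)² + (+0.0283)² = 0.1444
Variance = 0.1444 / 12 = 0.0120
SE* = √0.0120

SE* = 0.110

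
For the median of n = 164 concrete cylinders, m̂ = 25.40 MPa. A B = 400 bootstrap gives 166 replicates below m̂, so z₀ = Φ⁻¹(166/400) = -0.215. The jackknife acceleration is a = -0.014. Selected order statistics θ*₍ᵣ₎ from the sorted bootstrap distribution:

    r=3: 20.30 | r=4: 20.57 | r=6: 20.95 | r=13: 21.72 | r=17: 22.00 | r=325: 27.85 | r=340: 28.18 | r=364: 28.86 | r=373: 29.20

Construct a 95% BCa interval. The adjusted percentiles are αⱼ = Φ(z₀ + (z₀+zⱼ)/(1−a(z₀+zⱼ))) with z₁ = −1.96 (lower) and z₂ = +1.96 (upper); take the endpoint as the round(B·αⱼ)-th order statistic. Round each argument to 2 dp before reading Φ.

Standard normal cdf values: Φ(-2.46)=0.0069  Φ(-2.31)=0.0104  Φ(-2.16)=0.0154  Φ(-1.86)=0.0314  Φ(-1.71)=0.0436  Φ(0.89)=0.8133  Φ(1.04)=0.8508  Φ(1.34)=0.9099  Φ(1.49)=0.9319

(20.30, 29.20)

Lower: z₀ + z₁ = -0.215 + (-1.960) = -2.175; 1 − a(z₀+z₁) = 1 − (-0.014)(-2.175) = 0.9696; argument = -0.215 + (-2.175)/0.9696 = -2.4583 → -2.46.
α₁ = Φ(-2.46) = 0.0069; rank = round(400 × 0.0069) = 3; θ*₍3₎ = 20.30.
Upper: z₀ + z₂ = 1.745; 1 − a(z₀+z₂) = 1.0244; argument = 1.4884 → 1.49; α₂ = 0.9319; rank = 373; θ*₍373₎ = 29.20.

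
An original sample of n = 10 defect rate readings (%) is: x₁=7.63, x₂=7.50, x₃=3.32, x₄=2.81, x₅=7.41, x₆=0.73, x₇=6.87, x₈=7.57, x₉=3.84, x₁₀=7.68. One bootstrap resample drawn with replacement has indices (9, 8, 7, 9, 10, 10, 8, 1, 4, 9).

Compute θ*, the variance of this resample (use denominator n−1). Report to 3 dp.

θ* = 4.235

Resample values: 3.84, 7.57, 6.87, 3.84, 7.68, 7.68, 7.57, 7.63, 2.81, 3.84.
Mean = 5.9330; sum of squared deviations = 38.1164
s² = 38.1164 / 9 = 4.2352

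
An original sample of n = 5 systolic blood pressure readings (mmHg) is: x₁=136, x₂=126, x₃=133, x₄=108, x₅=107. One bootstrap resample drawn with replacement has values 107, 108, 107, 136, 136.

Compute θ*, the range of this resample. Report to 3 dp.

θ* = 29.000

Range = 136 − 107 = 29.000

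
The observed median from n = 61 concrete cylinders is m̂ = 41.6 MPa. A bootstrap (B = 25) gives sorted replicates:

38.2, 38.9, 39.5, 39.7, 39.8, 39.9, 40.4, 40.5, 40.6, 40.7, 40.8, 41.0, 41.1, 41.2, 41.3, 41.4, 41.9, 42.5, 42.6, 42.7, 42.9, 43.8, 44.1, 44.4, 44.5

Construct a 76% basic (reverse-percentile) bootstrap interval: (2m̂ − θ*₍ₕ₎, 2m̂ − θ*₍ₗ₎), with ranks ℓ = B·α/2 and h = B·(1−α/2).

Percentile endpoints at ranks 3 and 22: θ*₍3₎ = 39.5, θ*₍22₎ = 43.8.
Basic interval reflects these around m̂:
  lower = 2 × 41.6 − 43.8 = 39.4
  upper = 2 × 41.6 − 39.5 = 43.7

(39.4, 43.7)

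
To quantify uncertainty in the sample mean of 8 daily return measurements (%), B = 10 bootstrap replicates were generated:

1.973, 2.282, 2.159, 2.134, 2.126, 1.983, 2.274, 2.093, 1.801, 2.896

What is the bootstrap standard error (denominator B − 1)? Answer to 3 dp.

Bootstrap SE is the standard deviation of the 10 replicate means.
Mean of replicates: (1.973 + 2.282 + 2.159 + 2.134 + 2.126 + 1.983 + 2.274 + 2.093 + 1.801 + 2.896) / 10 = 21.7210 / 10 = 2.1721
Sum of squared deviations: (−0.1991)² + (+0.1099)² + (−0.0131)² + (−0.0381)² + (−0.0461)² + (−0.1891)² + (+0.1019)² + (−0.0791)² + (−0.3711)² + (+0.7239)² = 0.7696
Variance = 0.7696 / 9 = 0.0855
SE* = √0.0855

SE* = 0.292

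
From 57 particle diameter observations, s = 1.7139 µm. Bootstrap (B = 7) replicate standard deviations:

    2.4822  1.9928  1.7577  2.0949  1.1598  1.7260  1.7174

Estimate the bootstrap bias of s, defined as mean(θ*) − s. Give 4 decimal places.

mean(θ*) = (2.4822 + 1.9928 + 1.7577 + 2.0949 + 1.1598 + 1.7260 + 1.7174) / 7 = 1.84726
bias = 1.84726 − 1.7139

bias = +0.1334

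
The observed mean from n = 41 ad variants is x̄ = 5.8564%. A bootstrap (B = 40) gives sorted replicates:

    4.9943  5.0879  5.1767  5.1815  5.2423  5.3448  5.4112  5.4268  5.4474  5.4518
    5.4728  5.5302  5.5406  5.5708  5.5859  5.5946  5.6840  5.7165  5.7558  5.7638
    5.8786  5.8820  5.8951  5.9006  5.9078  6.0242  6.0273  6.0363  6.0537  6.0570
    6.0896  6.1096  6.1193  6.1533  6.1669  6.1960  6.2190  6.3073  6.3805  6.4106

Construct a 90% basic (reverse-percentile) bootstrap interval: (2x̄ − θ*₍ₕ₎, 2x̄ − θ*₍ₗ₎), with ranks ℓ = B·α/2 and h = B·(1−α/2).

Percentile endpoints at ranks 2 and 38: θ*₍2₎ = 5.0879, θ*₍38₎ = 6.3073.
Basic interval reflects these around x̄:
  lower = 2 × 5.8564 − 6.3073 = 5.4055
  upper = 2 × 5.8564 − 5.0879 = 6.6249

(5.4055, 6.6249)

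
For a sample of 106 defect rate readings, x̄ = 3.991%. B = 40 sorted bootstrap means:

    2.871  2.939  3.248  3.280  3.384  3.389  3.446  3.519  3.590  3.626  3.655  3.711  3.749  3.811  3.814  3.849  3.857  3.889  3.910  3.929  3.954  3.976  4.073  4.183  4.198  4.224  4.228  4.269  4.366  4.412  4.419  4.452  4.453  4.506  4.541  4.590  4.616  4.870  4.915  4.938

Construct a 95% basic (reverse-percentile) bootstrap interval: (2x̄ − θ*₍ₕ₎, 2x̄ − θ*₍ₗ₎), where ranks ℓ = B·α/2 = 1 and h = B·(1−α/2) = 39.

Percentile endpoints at ranks 1 and 39: θ*₍1₎ = 2.871, θ*₍39₎ = 4.915.
Basic interval reflects these around x̄:
  lower = 2 × 3.991 − 4.915 = 3.067
  upper = 2 × 3.991 − 2.871 = 5.111

(3.067, 5.111)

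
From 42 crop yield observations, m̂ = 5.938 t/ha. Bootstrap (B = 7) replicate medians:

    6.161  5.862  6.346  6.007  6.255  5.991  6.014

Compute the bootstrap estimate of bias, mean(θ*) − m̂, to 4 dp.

bias = +0.1529

mean(θ*) = (6.161 + 5.862 + 6.346 + 6.007 + 6.255 + 5.991 + 6.014) / 7 = 6.09086
bias = 6.09086 − 5.938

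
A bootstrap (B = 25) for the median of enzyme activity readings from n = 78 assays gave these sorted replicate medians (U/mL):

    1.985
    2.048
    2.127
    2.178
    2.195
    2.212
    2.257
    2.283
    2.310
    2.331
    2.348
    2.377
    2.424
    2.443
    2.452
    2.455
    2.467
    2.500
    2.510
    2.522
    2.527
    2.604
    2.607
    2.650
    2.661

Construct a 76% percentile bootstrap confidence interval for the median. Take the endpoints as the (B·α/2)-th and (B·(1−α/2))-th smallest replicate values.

α = 0.24; lower rank = 25 × 0.120 = 3; upper rank = 25 × 0.880 = 22.
The 3rd smallest replicate is 2.127; the 22nd is 2.604.

(2.127, 2.604)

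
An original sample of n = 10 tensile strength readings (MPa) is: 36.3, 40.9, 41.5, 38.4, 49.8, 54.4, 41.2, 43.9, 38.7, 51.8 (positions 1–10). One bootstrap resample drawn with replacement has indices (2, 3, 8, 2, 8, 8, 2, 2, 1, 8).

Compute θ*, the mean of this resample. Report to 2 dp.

Resample values: 40.9, 41.5, 43.9, 40.9, 43.9, 43.9, 40.9, 40.9, 36.3, 43.9.
Mean = (40.9 + 41.5 + 43.9 + 40.9 + 43.9 + 43.9 + 40.9 + 40.9 + 36.3 + 43.9) / 10 = 417.00 / 10 = 41.70

θ* = 41.70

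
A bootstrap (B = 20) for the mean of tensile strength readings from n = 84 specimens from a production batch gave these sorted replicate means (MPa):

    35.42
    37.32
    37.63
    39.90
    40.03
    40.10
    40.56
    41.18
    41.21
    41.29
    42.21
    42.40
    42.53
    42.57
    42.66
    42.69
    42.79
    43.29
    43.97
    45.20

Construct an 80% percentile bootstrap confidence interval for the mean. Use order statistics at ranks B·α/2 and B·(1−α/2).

(37.32, 43.29)

α = 0.20; lower rank = 20 × 0.100 = 2; upper rank = 20 × 0.900 = 18.
The 2nd smallest replicate is 37.32; the 18th is 43.29.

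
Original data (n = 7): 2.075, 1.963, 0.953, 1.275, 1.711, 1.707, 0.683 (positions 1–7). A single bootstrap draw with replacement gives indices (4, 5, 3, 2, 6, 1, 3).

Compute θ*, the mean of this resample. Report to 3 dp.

θ* = 1.520

Resample values: 1.275, 1.711, 0.953, 1.963, 1.707, 2.075, 0.953.
Mean = (1.275 + 1.711 + 0.953 + 1.963 + 1.707 + 2.075 + 0.953) / 7 = 10.6370 / 7 = 1.520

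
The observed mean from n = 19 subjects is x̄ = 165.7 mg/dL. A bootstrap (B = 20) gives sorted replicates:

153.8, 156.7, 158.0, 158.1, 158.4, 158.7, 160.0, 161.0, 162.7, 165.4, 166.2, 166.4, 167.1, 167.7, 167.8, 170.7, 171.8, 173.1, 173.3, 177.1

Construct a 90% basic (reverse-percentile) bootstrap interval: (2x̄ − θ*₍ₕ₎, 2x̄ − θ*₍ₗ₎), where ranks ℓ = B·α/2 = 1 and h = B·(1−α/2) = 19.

(158.1, 177.6)

Percentile endpoints at ranks 1 and 19: θ*₍1₎ = 153.8, θ*₍19₎ = 173.3.
Basic interval reflects these around x̄:
  lower = 2 × 165.7 − 173.3 = 158.1
  upper = 2 × 165.7 − 153.8 = 177.6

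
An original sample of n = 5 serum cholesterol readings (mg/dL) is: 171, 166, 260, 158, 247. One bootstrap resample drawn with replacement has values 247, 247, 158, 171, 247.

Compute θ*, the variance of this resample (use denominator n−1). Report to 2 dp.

θ* = 2063.00

Mean = 214.0000; sum of squared deviations = 8252.0000
s² = 8252.0000 / 4 = 2063.0000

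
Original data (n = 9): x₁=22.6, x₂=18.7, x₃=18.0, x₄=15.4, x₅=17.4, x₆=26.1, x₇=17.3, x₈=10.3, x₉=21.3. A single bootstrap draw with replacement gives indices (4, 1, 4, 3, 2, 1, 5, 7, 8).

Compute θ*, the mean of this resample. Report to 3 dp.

Resample values: 15.4, 22.6, 15.4, 18.0, 18.7, 22.6, 17.4, 17.3, 10.3.
Mean = (15.4 + 22.6 + 15.4 + 18.0 + 18.7 + 22.6 + 17.4 + 17.3 + 10.3) / 9 = 157.70 / 9 = 17.522

θ* = 17.522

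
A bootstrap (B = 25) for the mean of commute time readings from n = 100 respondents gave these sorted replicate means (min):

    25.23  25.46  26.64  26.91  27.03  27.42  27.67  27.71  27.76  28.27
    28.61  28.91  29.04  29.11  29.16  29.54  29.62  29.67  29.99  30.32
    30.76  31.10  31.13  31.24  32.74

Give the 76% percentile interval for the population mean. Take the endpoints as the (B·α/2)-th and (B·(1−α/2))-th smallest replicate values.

(26.64, 31.10)

α = 0.24; lower rank = 25 × 0.120 = 3; upper rank = 25 × 0.880 = 22.
The 3rd smallest replicate is 26.64; the 22nd is 31.10.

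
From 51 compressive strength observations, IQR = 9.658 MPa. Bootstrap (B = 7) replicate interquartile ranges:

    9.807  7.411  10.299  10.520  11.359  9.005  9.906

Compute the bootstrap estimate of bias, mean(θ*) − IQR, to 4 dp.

mean(θ*) = (9.807 + 7.411 + 10.299 + 10.520 + 11.359 + 9.005 + 9.906) / 7 = 9.75814
bias = 9.75814 − 9.658

bias = +0.1001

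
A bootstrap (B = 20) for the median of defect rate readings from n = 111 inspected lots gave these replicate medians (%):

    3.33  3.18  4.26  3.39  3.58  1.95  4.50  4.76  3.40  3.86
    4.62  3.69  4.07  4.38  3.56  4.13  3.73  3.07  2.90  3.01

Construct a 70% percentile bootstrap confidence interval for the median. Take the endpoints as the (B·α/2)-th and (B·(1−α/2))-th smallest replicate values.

(3.01, 4.38)

Sorted replicates: 1.95, 2.90, 3.01, 3.07, 3.18, 3.33, 3.39, 3.40, 3.56, 3.58, 3.69, 3.73, 3.86, 4.07, 4.13, 4.26, 4.38, 4.50, 4.62, 4.76
α = 0.30; lower rank = 20 × 0.150 = 3; upper rank = 20 × 0.850 = 17.
The 3rd smallest replicate is 3.01; the 17th is 4.38.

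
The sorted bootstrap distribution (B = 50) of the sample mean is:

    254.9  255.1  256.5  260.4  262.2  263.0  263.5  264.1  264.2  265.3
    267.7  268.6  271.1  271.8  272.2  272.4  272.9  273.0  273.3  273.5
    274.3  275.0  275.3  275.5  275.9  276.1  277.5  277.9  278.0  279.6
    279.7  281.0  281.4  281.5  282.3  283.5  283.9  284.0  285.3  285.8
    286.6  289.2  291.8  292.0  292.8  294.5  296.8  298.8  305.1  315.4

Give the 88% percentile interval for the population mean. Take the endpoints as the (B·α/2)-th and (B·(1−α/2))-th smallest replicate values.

(256.5, 296.8)

α = 0.12; lower rank = 50 × 0.060 = 3; upper rank = 50 × 0.940 = 47.
The 3rd smallest replicate is 256.5; the 47th is 296.8.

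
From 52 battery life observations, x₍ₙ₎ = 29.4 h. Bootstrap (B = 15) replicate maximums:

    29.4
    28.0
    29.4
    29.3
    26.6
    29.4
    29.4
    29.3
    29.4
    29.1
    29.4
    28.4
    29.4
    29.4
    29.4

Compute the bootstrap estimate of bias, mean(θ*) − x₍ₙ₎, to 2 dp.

mean(θ*) = (29.4 + 28.0 + 29.4 + 29.3 + 26.6 + 29.4 + 29.4 + 29.3 + 29.4 + 29.1 + 29.4 + 28.4 + 29.4 + 29.4 + 29.4) / 15 = 29.020
bias = 29.020 − 29.4

bias = −0.38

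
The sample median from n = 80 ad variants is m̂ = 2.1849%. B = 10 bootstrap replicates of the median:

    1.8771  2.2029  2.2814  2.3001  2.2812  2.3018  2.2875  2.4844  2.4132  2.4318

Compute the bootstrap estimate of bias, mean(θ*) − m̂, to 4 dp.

bias = +0.1012

mean(θ*) = (1.8771 + 2.2029 + 2.2814 + 2.3001 + 2.2812 + 2.3018 + 2.2875 + 2.4844 + 2.4132 + 2.4318) / 10 = 2.28614
bias = 2.28614 − 2.1849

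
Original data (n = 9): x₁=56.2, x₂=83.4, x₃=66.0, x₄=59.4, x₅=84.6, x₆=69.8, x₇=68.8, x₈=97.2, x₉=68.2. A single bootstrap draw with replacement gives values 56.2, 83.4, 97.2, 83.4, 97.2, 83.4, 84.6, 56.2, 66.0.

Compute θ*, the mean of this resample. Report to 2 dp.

θ* = 78.62

Mean = (56.2 + 83.4 + 97.2 + 83.4 + 97.2 + 83.4 + 84.6 + 56.2 + 66.0) / 9 = 707.60 / 9 = 78.62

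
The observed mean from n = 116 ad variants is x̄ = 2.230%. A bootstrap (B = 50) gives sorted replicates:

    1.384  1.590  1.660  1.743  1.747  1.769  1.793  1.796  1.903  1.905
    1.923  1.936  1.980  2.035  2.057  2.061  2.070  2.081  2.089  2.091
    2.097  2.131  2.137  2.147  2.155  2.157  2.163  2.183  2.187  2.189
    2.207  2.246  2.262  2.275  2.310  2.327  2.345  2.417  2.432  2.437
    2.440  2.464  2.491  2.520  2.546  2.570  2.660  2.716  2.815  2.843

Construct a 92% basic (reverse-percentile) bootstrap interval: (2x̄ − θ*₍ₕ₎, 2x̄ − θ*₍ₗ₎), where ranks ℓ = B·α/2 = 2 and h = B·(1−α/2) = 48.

(1.744, 2.870)

Percentile endpoints at ranks 2 and 48: θ*₍2₎ = 1.590, θ*₍48₎ = 2.716.
Basic interval reflects these around x̄:
  lower = 2 × 2.230 − 2.716 = 1.744
  upper = 2 × 2.230 − 1.590 = 2.870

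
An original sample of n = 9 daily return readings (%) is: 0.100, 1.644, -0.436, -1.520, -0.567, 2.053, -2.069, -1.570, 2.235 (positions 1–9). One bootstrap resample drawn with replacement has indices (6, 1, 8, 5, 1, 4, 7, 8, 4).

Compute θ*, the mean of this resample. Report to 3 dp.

Resample values: 2.053, 0.100, -1.570, -0.567, 0.100, -1.520, -2.069, -1.570, -1.520.
Mean = (2.053 + 0.100 + (-1.570) + (-0.567) + 0.100 + (-1.520) + (-2.069) + (-1.570) + (-1.520)) / 9 = -6.5630 / 9 = -0.729

θ* = -0.729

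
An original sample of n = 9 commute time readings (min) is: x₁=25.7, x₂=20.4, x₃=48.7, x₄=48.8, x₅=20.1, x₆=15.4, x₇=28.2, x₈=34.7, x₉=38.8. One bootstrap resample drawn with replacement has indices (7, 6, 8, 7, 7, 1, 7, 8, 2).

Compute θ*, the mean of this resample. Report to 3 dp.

Resample values: 28.2, 15.4, 34.7, 28.2, 28.2, 25.7, 28.2, 34.7, 20.4.
Mean = (28.2 + 15.4 + 34.7 + 28.2 + 28.2 + 25.7 + 28.2 + 34.7 + 20.4) / 9 = 243.70 / 9 = 27.078

θ* = 27.078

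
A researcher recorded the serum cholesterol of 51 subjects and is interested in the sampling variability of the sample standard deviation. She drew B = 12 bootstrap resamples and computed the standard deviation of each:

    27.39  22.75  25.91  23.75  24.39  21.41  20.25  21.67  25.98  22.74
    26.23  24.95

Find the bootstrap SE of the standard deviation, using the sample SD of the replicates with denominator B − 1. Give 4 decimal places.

Bootstrap SE is the standard deviation of the 12 replicate standard deviations.
Mean of replicates: (27.39 + 22.75 + 25.91 + 23.75 + 24.39 + 21.41 + 20.25 + 21.67 + 25.98 + 22.74 + 26.23 + 24.95) / 12 = 287.42000 / 12 = 23.95167
Sum of squared deviations: (+3.43833)² + (−1.20167)² + (+1.95833)² + (−0.20167)² + (+0.43833)² + (−2.54167)² + (−3.70167)² + (−2.28167)² + (+2.02833)² + (−1.21167)² + (+2.27833)² + (+0.99833)² = 54.47217
Variance = 54.47217 / 11 = 4.95202
SE* = √4.95202

SE* = 2.2253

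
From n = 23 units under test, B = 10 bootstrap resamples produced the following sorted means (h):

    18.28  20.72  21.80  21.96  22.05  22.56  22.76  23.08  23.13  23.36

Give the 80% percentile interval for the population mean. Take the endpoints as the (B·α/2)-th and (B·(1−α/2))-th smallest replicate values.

α = 0.20; lower rank = 10 × 0.100 = 1; upper rank = 10 × 0.900 = 9.
The 1st smallest replicate is 18.28; the 9th is 23.13.

(18.28, 23.13)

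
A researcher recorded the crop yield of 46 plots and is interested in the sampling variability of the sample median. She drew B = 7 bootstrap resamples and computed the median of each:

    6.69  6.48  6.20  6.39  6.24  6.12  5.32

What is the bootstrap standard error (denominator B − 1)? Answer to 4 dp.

Bootstrap SE is the standard deviation of the 7 replicate medians.
Mean of replicates: (6.69 + 6.48 + 6.20 + 6.39 + 6.24 + 6.12 + 5.32) / 7 = 43.44000 / 7 = 6.20571
Sum of squared deviations: (+0.48429)² + (+0.27429)² + (−0.00571)² + (+0.18429)² + (+0.03429)² + (−0.08571)² + (−0.88571)² = 1.13677
Variance = 1.13677 / 6 = 0.18946
SE* = √0.18946

SE* = 0.4353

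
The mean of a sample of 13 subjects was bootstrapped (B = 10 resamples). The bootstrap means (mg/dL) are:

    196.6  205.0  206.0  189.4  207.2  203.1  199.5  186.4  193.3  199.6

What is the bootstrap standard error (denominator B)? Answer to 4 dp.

SE* = 6.7625

Bootstrap SE is the standard deviation of the 10 replicate means.
Mean of replicates: (196.6 + 205.0 + 206.0 + 189.4 + 207.2 + 203.1 + 199.5 + 186.4 + 193.3 + 199.6) / 10 = 1986.10000 / 10 = 198.61000
Sum of squared deviations: (−2.01000)² + (+6.39000)² + (+7.39000)² + (−9.21000)² + (+8.59000)² + (+4.49000)² + (+0.89000)² + (−12.21000)² + (−5.31000)² + (+0.99000)² = 457.30900
Variance = 457.30900 / 10 = 45.73090
SE* = √45.73090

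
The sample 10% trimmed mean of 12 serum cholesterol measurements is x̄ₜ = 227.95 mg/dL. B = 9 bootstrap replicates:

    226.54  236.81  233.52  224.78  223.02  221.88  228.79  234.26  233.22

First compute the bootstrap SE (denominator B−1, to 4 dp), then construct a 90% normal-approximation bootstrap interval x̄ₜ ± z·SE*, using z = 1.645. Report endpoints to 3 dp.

(218.998, 236.902)

Mean of replicates = 229.2022; sum of squared deviations = 236.8934; SE* = √(236.8934/8) = 5.4417
Margin = 1.645 × 5.4417 = 8.9516
Interval: 227.95 ± 8.9516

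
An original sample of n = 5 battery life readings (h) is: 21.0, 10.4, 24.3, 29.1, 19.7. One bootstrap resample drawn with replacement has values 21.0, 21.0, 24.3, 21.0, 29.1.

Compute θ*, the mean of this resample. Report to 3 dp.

Mean = (21.0 + 21.0 + 24.3 + 21.0 + 29.1) / 5 = 116.40 / 5 = 23.280

θ* = 23.280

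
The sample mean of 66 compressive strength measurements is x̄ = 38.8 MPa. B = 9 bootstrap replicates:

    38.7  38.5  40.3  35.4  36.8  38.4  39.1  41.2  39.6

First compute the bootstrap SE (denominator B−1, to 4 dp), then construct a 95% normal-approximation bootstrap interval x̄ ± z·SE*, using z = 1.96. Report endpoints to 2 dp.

Mean of replicates = 38.6667; sum of squared deviations = 24.4000; SE* = √(24.4000/8) = 1.7464
Margin = 1.96 × 1.7464 = 3.423
Interval: 38.8 ± 3.423

(35.38, 42.22)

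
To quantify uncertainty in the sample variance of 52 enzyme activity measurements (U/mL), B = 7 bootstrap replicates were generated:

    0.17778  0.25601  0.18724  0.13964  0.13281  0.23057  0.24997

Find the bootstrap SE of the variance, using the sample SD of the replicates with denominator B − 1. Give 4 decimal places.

SE* = 0.0505

Bootstrap SE is the standard deviation of the 7 replicate variances.
Mean of replicates: (0.17778 + 0.25601 + 0.18724 + 0.13964 + 0.13281 + 0.23057 + 0.24997) / 7 = 1.374020 / 7 = 0.196289
Sum of squared deviations: (−0.018509)² + (+0.059721)² + (−0.009049)² + (−0.056649)² + (−0.063479)² + (+0.034281)² + (+0.053681)² = 0.015287
Variance = 0.015287 / 6 = 0.002548
SE* = √0.002548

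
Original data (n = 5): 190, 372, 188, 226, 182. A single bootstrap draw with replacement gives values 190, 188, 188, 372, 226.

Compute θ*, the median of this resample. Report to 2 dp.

Sorted: 188, 188, 190, 226, 372
Median = middle value = 190.00

θ* = 190.00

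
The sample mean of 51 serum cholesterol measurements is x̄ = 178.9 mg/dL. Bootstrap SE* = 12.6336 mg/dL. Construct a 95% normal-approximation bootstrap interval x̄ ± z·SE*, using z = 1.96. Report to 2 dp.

(154.14, 203.66)

Margin = 1.96 × 12.6336 = 24.762
Interval: 178.9 ± 24.762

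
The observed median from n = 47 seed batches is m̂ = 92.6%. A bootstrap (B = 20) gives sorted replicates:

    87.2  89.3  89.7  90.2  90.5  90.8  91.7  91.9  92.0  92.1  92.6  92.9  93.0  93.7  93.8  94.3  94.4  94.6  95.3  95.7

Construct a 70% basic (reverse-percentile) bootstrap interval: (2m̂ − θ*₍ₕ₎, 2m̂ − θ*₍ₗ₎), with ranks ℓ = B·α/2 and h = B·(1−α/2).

(90.8, 95.5)

Percentile endpoints at ranks 3 and 17: θ*₍3₎ = 89.7, θ*₍17₎ = 94.4.
Basic interval reflects these around m̂:
  lower = 2 × 92.6 − 94.4 = 90.8
  upper = 2 × 92.6 − 89.7 = 95.5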